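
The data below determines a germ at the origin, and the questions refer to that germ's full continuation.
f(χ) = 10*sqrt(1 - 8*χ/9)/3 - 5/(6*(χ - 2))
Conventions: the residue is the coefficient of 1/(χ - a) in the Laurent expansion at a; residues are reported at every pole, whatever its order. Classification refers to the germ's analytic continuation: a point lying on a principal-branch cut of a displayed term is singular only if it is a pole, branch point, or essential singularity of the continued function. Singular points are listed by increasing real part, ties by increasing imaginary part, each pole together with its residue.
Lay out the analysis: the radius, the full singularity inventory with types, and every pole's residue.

Denominator factor (χ - 2): pole of order 1 at 2, modulus 2.
Branch term (10/3)*sqrt(1 - χ/(9/8)): its argument vanishes at χ = 9/8, a square-root branch point, modulus 9/8.
The radius of convergence is the smallest modulus among the singular points: 9/8.
The branch term is analytic at 2 and contributes nothing to the residue; only the rational part matters.
At the order-1 pole 2 set g(χ) = (χ - (2))*(rational part) = -5/6.
Simple pole: residue = g(a) at a = 2, which is -5/6.
List the singular points by increasing real part (a conjugate pair: the negative imaginary part first).

Radius of convergence at 0: 9/8.
At 9/8: an algebraic (square-root) branch point.
At 2: a pole of order 1; residue -5/6.


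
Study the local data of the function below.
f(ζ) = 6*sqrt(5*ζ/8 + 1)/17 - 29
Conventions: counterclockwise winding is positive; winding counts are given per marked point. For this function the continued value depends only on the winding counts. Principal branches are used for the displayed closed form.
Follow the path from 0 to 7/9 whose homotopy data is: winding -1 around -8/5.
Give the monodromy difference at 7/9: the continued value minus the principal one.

The rational part is single-valued and drops out of the difference; each branch term changes only by its own monodromy.
(6/17)*sqrt(1 - ζ/(-8/5)): winding -1 is odd, the square root flips sign, contributing -2*(6/17)*sqrt(1 - (7/9)/(-8/5)) = -2*(6/17)*sqrt(107/72) = -(1/17)*sqrt(214).
Summing the contributions at ζ = 7/9 gives -(1/17)*sqrt(214).

Continued minus principal equals -(1/17)*sqrt(214).


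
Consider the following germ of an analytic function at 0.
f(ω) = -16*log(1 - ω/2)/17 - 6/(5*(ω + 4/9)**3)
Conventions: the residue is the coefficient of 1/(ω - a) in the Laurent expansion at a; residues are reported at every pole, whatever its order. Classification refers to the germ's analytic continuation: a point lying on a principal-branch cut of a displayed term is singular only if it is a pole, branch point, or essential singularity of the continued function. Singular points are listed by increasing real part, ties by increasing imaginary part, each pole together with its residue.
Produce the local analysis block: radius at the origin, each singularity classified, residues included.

Denominator factor (ω + 4/9)^3: pole of order 3 at -4/9, modulus 4/9.
Branch term (-16/17)*log(1 - ω/(2)): its argument vanishes at ω = 2, a logarithmic branch point, modulus 2.
The radius of convergence is the smallest modulus among the singular points: 4/9.
The branch term is analytic at -4/9 and contributes nothing to the residue; only the rational part matters.
At the order-3 pole -4/9 set g(ω) = (ω - (-4/9))^3*(rational part) = -6/5.
Order-3 pole: residue = g''(a)/2; g''(-4/9) = 0, so the residue is 0.
List the singular points by increasing real part (a conjugate pair: the negative imaginary part first).

Radius of convergence at 0: 4/9.
At -4/9: a pole of order 3; residue 0.
At 2: a logarithmic branch point.


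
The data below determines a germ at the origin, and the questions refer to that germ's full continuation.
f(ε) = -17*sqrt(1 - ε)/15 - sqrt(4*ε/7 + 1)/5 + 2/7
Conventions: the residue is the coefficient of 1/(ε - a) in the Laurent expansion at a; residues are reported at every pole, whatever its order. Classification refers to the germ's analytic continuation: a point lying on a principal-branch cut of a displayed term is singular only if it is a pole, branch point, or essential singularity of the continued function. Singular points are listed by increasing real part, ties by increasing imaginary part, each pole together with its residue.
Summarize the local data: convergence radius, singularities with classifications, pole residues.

Radius of convergence at 0: 1.
At -7/4: an algebraic (square-root) branch point.
At 1: an algebraic (square-root) branch point.

Branch term (-1/5)*sqrt(1 - ε/(-7/4)): its argument vanishes at ε = -7/4, a square-root branch point, modulus 7/4.
Branch term (-17/15)*sqrt(1 - ε/(1)): its argument vanishes at ε = 1, a square-root branch point, modulus 1.
The radius of convergence is the smallest modulus among the singular points: 1.
List the singular points by increasing real part (a conjugate pair: the negative imaginary part first).


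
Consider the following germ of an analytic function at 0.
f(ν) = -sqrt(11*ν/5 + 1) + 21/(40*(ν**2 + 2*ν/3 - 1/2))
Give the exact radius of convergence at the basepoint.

Denominator factor (ν**2 + 2*ν/3 - 1/2): discriminant 22/9, real irrational roots -1/3 + (1/6)*sqrt(22) and -1/3 - (1/6)*sqrt(22); poles of order 1, moduli -1/3 + (1/6)*sqrt(22) and 1/3 + (1/6)*sqrt(22).
Branch term (-1)*sqrt(1 - ν/(-5/11)): its argument vanishes at ν = -5/11, a square-root branch point, modulus 5/11.
The radius of convergence is the smallest modulus among the singular points: -1/3 + (1/6)*sqrt(22).

The radius of convergence is -1/3 + (1/6)*sqrt(22).


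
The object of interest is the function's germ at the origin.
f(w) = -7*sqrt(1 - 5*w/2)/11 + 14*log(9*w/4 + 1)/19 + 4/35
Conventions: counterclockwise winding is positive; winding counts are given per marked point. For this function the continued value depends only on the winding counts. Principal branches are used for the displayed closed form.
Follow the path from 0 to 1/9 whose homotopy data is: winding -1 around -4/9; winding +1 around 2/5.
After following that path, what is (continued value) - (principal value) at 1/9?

Continued minus principal equals ((7/33)*sqrt(26)) - ((28/19)*pi)*i.

The rational part is single-valued and drops out of the difference; each branch term changes only by its own monodromy.
(14/19)*log(1 - w/(-4/9)): each positive loop around -4/9 adds 2*pi*i to the log, so winding -1 contributes (14/19)*(-1)*2*pi*i = -(28/19)*pi*i.
(-7/11)*sqrt(1 - w/(2/5)): winding +1 is odd, the square root flips sign, contributing -2*(-7/11)*sqrt(1 - (1/9)/(2/5)) = -2*(-7/11)*sqrt(13/18) = (7/33)*sqrt(26).
Summing the contributions at w = 1/9 gives ((7/33)*sqrt(26)) - ((28/19)*pi)*i.


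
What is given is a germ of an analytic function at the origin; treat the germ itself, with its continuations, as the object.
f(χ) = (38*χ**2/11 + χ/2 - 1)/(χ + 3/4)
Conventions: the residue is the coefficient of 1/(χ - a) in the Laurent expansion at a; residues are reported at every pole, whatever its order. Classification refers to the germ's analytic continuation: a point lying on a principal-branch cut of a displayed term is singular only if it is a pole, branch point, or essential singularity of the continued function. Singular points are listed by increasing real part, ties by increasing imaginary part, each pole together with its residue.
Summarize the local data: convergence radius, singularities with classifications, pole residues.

Denominator factor (χ + 3/4): pole of order 1 at -3/4, modulus 3/4.
The radius of convergence is the smallest modulus among the singular points: 3/4.
At the order-1 pole -3/4 set g(χ) = (χ - (-3/4))*f(χ) = 38*χ**2/11 + χ/2 - 1.
Simple pole: residue = g(a) at a = -3/4, which is 25/44.

Radius of convergence at 0: 3/4.
At -3/4: a pole of order 1; residue 25/44.


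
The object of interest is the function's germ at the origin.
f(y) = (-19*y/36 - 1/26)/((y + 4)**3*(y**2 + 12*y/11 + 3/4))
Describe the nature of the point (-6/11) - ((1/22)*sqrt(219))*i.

The point is a pole of order 1.

The denominator factor y**2 + 12*y/11 + 3/4 vanishes at (-6/11) - ((1/22)*sqrt(219))*i and appears to the power 1; the numerator there equals (107/429) + ((19/792)*sqrt(219))*i, nonzero, and no other factor vanishes.
Hence a pole whose order is the multiplicity, 1.


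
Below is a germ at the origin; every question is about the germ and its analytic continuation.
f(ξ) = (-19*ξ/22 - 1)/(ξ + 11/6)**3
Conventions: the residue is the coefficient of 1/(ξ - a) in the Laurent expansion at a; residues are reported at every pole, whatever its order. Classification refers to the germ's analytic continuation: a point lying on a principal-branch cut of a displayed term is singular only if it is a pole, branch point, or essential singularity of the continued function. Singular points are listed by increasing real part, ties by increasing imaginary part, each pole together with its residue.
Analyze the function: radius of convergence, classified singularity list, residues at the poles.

Denominator factor (ξ + 11/6)^3: pole of order 3 at -11/6, modulus 11/6.
The radius of convergence is the smallest modulus among the singular points: 11/6.
At the order-3 pole -11/6 set g(ξ) = (ξ - (-11/6))^3*f(ξ) = -19*ξ/22 - 1.
Order-3 pole: residue = g''(a)/2; g''(-11/6) = 0, so the residue is 0.

Radius of convergence at 0: 11/6.
At -11/6: a pole of order 3; residue 0.


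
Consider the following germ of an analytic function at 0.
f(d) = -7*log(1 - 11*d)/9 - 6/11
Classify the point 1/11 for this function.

The term (-7/9)*log(1 - d/(1/11)) has argument 1 - 1/11/(1/11) = 0 at 1/11: a logarithmic (infinitely-sheeted) branch point; the remaining terms are analytic or single-valued there.

The point is a logarithmic branch point.


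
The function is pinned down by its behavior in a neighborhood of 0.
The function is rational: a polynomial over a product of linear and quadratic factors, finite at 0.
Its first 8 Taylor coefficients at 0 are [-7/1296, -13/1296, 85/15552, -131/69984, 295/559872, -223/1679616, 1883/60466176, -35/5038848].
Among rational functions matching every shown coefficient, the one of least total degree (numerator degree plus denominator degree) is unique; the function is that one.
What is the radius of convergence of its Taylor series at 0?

The radius of convergence is 6.

No rational of total degree below 4 reproduces all 8 coefficients; solving the [1/3] Pade equations on them gives f(ζ) = (-11*ζ/4 - 7/6)/(ζ + 6)**3, whose expansion matches every shown term.
Denominator factor (ζ + 6)^3: pole of order 3 at -6, modulus 6.
The radius of convergence is the smallest modulus among the singular points: 6.


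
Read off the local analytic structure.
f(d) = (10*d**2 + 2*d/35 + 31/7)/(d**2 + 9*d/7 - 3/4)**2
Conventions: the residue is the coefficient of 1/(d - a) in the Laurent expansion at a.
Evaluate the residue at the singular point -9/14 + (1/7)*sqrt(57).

The residue is (10661/129960)*sqrt(57).

The factor d**2 + 9*d/7 - 3/4 splits as (d - a)(d - a') with a = -9/14 + (1/7)*sqrt(57), a' = -9/14 - (1/7)*sqrt(57). At the order-2 pole a set g(d) = (d - a)^2*f(d) = [10*d**2 + 2*d/35 + 31/7] / (d - a')^2.
Order-2 pole: residue = g'(a); g'(-9/14 + (1/7)*sqrt(57)) = (10661/129960)*sqrt(57), so the residue is (10661/129960)*sqrt(57).


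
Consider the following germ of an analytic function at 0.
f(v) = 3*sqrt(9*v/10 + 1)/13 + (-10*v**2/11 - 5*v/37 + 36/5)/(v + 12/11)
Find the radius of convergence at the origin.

The radius of convergence is 12/11.

Denominator factor (v + 12/11): pole of order 1 at -12/11, modulus 12/11.
Branch term (3/13)*sqrt(1 - v/(-10/9)): its argument vanishes at v = -10/9, a square-root branch point, modulus 10/9.
The radius of convergence is the smallest modulus among the singular points: 12/11.


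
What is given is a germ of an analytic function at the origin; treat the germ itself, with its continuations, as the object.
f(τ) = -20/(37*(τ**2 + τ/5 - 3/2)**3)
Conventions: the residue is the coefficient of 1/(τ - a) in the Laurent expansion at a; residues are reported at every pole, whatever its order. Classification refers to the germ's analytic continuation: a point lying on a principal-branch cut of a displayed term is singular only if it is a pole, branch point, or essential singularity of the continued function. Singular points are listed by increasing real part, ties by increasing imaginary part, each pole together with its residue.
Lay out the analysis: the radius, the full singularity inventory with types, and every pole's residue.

Radius of convergence at 0: -1/10 + (1/10)*sqrt(151).
At -1/10 - (1/10)*sqrt(151): a pole of order 3; residue (375000/127389187)*sqrt(151).
At -1/10 + (1/10)*sqrt(151): a pole of order 3; residue -(375000/127389187)*sqrt(151).

Denominator factor (τ**2 + τ/5 - 3/2)^3: discriminant 151/25, real irrational roots -1/10 + (1/10)*sqrt(151) and -1/10 - (1/10)*sqrt(151); poles of order 3, moduli -1/10 + (1/10)*sqrt(151) and 1/10 + (1/10)*sqrt(151).
The radius of convergence is the smallest modulus among the singular points: -1/10 + (1/10)*sqrt(151).
The factor τ**2 + τ/5 - 3/2 splits as (τ - a)(τ - a') with a = -1/10 - (1/10)*sqrt(151), a' = -1/10 + (1/10)*sqrt(151). At the order-3 pole a set g(τ) = (τ - a)^3*f(τ) = [-20/37] / (τ - a')^3.
Order-3 pole: residue = g''(a)/2; g''(-1/10 - (1/10)*sqrt(151)) = (750000/127389187)*sqrt(151), so the residue is (375000/127389187)*sqrt(151).
The factor τ**2 + τ/5 - 3/2 splits as (τ - a)(τ - a') with a = -1/10 + (1/10)*sqrt(151), a' = -1/10 - (1/10)*sqrt(151). At the order-3 pole a set g(τ) = (τ - a)^3*f(τ) = [-20/37] / (τ - a')^3.
Order-3 pole: residue = g''(a)/2; g''(-1/10 + (1/10)*sqrt(151)) = -(750000/127389187)*sqrt(151), so the residue is -(375000/127389187)*sqrt(151).
List the singular points by increasing real part (a conjugate pair: the negative imaginary part first).


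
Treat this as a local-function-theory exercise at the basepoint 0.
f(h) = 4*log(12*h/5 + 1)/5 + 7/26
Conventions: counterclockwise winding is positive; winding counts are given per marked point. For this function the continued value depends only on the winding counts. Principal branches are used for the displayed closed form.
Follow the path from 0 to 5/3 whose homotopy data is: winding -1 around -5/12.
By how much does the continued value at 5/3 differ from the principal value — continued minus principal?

Continued minus principal equals -(8/5)*pi*i.

The rational part is single-valued and drops out of the difference; each branch term changes only by its own monodromy.
(4/5)*log(1 - h/(-5/12)): each positive loop around -5/12 adds 2*pi*i to the log, so winding -1 contributes (4/5)*(-1)*2*pi*i = -(8/5)*pi*i.
Summing the contributions at h = 5/3 gives -(8/5)*pi*i.


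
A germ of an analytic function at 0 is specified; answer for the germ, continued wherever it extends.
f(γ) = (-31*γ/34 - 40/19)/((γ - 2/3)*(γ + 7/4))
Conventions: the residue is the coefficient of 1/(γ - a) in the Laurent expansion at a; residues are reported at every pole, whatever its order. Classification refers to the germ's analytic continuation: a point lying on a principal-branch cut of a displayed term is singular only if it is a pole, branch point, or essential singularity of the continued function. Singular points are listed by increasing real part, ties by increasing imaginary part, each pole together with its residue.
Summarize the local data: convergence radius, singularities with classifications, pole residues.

Denominator factor (γ + 7/4): pole of order 1 at -7/4, modulus 7/4.
Denominator factor (γ - 2/3): pole of order 1 at 2/3, modulus 2/3.
The radius of convergence is the smallest modulus among the singular points: 2/3.
At the order-1 pole -7/4 set g(γ) = (γ - (-7/4))*f(γ) = (-31*γ/34 - 40/19)/(γ - 2/3).
Simple pole: residue = g(a) at a = -7/4, which is 3951/18734.
At the order-1 pole 2/3 set g(γ) = (γ - (2/3))*f(γ) = (-31*γ/34 - 40/19)/(γ + 7/4).
Simple pole: residue = g(a) at a = 2/3, which is -10516/9367.
List the singular points by increasing real part (a conjugate pair: the negative imaginary part first).

Radius of convergence at 0: 2/3.
At -7/4: a pole of order 1; residue 3951/18734.
At 2/3: a pole of order 1; residue -10516/9367.


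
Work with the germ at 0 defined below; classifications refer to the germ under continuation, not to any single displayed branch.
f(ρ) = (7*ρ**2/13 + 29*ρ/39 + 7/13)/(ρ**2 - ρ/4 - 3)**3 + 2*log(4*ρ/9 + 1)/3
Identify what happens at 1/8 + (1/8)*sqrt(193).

The denominator factor ρ**2 - ρ/4 - 3 vanishes at 1/8 + (1/8)*sqrt(193) and appears to the power 3; the numerator there equals 2825/1248 + (137/1248)*sqrt(193), nonzero, and no other factor vanishes.
The branch terms are analytic at this point.
Hence a pole whose order is the multiplicity, 3.

The point is a pole of order 3.


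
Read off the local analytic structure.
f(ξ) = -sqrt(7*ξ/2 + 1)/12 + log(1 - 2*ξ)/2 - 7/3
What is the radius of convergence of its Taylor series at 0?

The radius of convergence is 2/7.

Branch term (-1/12)*sqrt(1 - ξ/(-2/7)): its argument vanishes at ξ = -2/7, a square-root branch point, modulus 2/7.
Branch term (1/2)*log(1 - ξ/(1/2)): its argument vanishes at ξ = 1/2, a logarithmic branch point, modulus 1/2.
The radius of convergence is the smallest modulus among the singular points: 2/7.


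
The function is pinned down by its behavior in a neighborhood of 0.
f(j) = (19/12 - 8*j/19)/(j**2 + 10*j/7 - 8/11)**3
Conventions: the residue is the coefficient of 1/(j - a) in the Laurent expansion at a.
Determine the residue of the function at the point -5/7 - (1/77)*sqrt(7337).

The factor j**2 + 10*j/7 - 8/11 splits as (j - a)(j - a') with a = -5/7 - (1/77)*sqrt(7337), a' = -5/7 + (1/77)*sqrt(7337). At the order-3 pole a set g(j) = (j - a)^3*f(j) = [19/12 - 8*j/19] / (j - a')^3.
Order-3 pole: residue = g''(a)/2; g''(-5/7 - (1/77)*sqrt(7337)) = -(873596647/180418505504)*sqrt(7337), so the residue is -(873596647/360837011008)*sqrt(7337).

The residue is -(873596647/360837011008)*sqrt(7337).


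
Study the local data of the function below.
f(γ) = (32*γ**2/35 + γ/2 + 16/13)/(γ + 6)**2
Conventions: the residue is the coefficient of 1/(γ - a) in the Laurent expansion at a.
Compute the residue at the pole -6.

At the order-2 pole -6 set g(γ) = (γ - (-6))^2*f(γ) = 32*γ**2/35 + γ/2 + 16/13.
Order-2 pole: residue = g'(a); g'(-6) = -733/70, so the residue is -733/70.

The residue is -733/70.


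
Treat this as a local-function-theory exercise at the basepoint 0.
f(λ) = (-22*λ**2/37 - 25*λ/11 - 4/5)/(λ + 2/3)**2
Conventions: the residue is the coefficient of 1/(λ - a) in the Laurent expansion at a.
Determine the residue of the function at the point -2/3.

At the order-2 pole -2/3 set g(λ) = (λ - (-2/3))^2*f(λ) = -22*λ**2/37 - 25*λ/11 - 4/5.
Order-2 pole: residue = g'(a); g'(-2/3) = -1807/1221, so the residue is -1807/1221.

The residue is -1807/1221.


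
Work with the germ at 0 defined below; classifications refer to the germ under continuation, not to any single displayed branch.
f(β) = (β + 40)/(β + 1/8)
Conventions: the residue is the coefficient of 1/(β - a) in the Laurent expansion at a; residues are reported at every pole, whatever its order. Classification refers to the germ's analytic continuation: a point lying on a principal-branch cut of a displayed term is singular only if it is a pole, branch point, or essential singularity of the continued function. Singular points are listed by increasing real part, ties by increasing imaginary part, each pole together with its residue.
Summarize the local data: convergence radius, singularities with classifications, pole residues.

Denominator factor (β + 1/8): pole of order 1 at -1/8, modulus 1/8.
The radius of convergence is the smallest modulus among the singular points: 1/8.
At the order-1 pole -1/8 set g(β) = (β - (-1/8))*f(β) = β + 40.
Simple pole: residue = g(a) at a = -1/8, which is 319/8.

Radius of convergence at 0: 1/8.
At -1/8: a pole of order 1; residue 319/8.


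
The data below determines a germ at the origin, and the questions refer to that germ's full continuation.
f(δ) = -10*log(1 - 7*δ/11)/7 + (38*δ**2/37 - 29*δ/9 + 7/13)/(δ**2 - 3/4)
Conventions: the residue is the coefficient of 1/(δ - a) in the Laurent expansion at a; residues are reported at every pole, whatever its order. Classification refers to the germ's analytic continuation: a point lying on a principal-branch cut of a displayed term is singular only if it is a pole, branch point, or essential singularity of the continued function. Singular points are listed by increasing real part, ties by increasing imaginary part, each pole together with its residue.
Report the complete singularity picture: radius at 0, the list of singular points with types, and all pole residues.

Radius of convergence at 0: (1/2)*sqrt(3).
At -(1/2)*sqrt(3): a pole of order 1; residue -29/18 - (1259/2886)*sqrt(3).
At (1/2)*sqrt(3): a pole of order 1; residue -29/18 + (1259/2886)*sqrt(3).
At 11/7: a logarithmic branch point.

Denominator factor (δ**2 - 3/4): discriminant 3, real irrational roots (1/2)*sqrt(3) and -(1/2)*sqrt(3); poles of order 1, moduli (1/2)*sqrt(3) and (1/2)*sqrt(3).
Branch term (-10/7)*log(1 - δ/(11/7)): its argument vanishes at δ = 11/7, a logarithmic branch point, modulus 11/7.
The radius of convergence is the smallest modulus among the singular points: (1/2)*sqrt(3).
The branch term is analytic at -(1/2)*sqrt(3) and contributes nothing to the residue; only the rational part matters.
The factor δ**2 - 3/4 splits as (δ - a)(δ - a') with a = -(1/2)*sqrt(3), a' = (1/2)*sqrt(3). At the order-1 pole a set g(δ) = (δ - a)*(rational part) = [38*δ**2/37 - 29*δ/9 + 7/13] / (δ - a').
Simple pole: residue = g(a) at a = -(1/2)*sqrt(3), which is -29/18 - (1259/2886)*sqrt(3).
The branch term is analytic at (1/2)*sqrt(3) and contributes nothing to the residue; only the rational part matters.
The factor δ**2 - 3/4 splits as (δ - a)(δ - a') with a = (1/2)*sqrt(3), a' = -(1/2)*sqrt(3). At the order-1 pole a set g(δ) = (δ - a)*(rational part) = [38*δ**2/37 - 29*δ/9 + 7/13] / (δ - a').
Simple pole: residue = g(a) at a = (1/2)*sqrt(3), which is -29/18 + (1259/2886)*sqrt(3).
List the singular points by increasing real part (a conjugate pair: the negative imaginary part first).


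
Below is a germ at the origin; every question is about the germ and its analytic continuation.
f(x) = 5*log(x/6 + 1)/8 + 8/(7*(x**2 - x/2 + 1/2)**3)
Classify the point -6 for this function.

The point is a logarithmic branch point.

The term (5/8)*log(1 - x/(-6)) has argument 1 - -6/(-6) = 0 at -6: a logarithmic (infinitely-sheeted) branch point; the remaining terms are analytic or single-valued there.


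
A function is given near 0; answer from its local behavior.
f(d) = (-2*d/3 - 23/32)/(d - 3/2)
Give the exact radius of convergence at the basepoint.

Denominator factor (d - 3/2): pole of order 1 at 3/2, modulus 3/2.
The radius of convergence is the smallest modulus among the singular points: 3/2.

The radius of convergence is 3/2.


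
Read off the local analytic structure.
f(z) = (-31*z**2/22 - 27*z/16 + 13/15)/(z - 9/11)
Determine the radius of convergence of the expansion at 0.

Denominator factor (z - 9/11): pole of order 1 at 9/11, modulus 9/11.
The radius of convergence is the smallest modulus among the singular points: 9/11.

The radius of convergence is 9/11.


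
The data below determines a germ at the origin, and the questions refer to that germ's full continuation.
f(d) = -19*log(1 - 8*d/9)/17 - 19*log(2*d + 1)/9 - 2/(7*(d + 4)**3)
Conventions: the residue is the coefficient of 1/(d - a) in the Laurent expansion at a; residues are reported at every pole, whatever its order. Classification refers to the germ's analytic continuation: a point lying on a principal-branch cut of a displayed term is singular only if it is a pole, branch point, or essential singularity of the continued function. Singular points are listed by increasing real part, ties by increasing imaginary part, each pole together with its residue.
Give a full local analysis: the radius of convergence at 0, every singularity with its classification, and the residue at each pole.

Radius of convergence at 0: 1/2.
At -4: a pole of order 3; residue 0.
At -1/2: a logarithmic branch point.
At 9/8: a logarithmic branch point.

Denominator factor (d + 4)^3: pole of order 3 at -4, modulus 4.
Branch term (-19/17)*log(1 - d/(9/8)): its argument vanishes at d = 9/8, a logarithmic branch point, modulus 9/8.
Branch term (-19/9)*log(1 - d/(-1/2)): its argument vanishes at d = -1/2, a logarithmic branch point, modulus 1/2.
The radius of convergence is the smallest modulus among the singular points: 1/2.
The branch terms are analytic at -4 and contribute nothing to the residue; only the rational part matters.
At the order-3 pole -4 set g(d) = (d - (-4))^3*(rational part) = -2/7.
Order-3 pole: residue = g''(a)/2; g''(-4) = 0, so the residue is 0.
List the singular points by increasing real part (a conjugate pair: the negative imaginary part first).


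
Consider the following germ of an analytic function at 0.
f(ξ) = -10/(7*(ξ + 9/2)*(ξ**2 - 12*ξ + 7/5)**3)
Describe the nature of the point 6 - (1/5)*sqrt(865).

The denominator factor ξ**2 - 12*ξ + 7/5 vanishes at 6 - (1/5)*sqrt(865) and appears to the power 3; the numerator there equals -10/7, nonzero, and no other factor vanishes.
Hence a pole whose order is the multiplicity, 3.

The point is a pole of order 3.


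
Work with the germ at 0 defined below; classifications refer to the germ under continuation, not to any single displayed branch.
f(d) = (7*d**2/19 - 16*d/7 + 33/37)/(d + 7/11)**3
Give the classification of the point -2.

Denominator factors: d + 7/11 = -15/11 at d = -2 — none vanishes.
So the germ continues analytically to -2.

The point is a regular point.


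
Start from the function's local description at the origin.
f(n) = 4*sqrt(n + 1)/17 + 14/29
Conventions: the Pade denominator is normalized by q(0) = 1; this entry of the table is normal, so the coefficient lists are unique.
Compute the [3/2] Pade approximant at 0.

The Pade approximant has numerator coefficients [354/493, 412/493, 879/3944, 1/136]; denominator coefficients [1, 1, 3/16].

Taylor coefficients needed (expand at 0): a_0 = 354/493, a_1 = 2/17, a_2 = -1/34, a_3 = 1/68, a_4 = -5/544, a_5 = 7/1088.
Write the denominator as Q(n) = 1 + q1*n + q2*n^2. Requiring Q*f - P = O(n^6) with deg P <= 3 kills the coefficients of n^4..n^5 in Q*f:
  n^4: a_4 + q1*a_3 + q2*a_2 = 0, i.e. -5/544 + (1/68)*q1 + (-1/34)*q2 = 0.
  n^5: a_5 + q1*a_4 + q2*a_3 = 0, i.e. 7/1088 + (-5/544)*q1 + (1/68)*q2 = 0.
Solving this linear system: q1 = 1, q2 = 3/16.
The numerator is Q*f truncated at degree 3: P0 = a_0 = 354/493; P1 = a_1 + q1*a_0 = 412/493; P2 = a_2 + q1*a_1 + q2*a_0 = 879/3944; P3 = a_3 + q1*a_2 + q2*a_1 = 1/136.


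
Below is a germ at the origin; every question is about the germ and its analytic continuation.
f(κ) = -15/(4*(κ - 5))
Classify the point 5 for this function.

The point is a pole of order 1.

The denominator factor κ - 5 vanishes at 5 and appears to the power 1; the numerator there equals -15/4, nonzero, and no other factor vanishes.
Hence a pole whose order is the multiplicity, 1.


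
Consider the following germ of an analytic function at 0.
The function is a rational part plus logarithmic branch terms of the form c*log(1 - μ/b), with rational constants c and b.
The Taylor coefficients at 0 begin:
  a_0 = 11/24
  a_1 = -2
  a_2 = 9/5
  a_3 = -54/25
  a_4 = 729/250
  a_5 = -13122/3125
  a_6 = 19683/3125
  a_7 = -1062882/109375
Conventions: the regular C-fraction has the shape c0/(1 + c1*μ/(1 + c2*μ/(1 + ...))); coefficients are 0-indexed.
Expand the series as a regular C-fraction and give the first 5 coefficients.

Taylor coefficients (read off): a_0 = 11/24, a_1 = -2, a_2 = 9/5, a_3 = -54/25, a_4 = 729/250.
c0 = a_0 = 11/24. Peel one level at a time: if S = 1 + c*μ/S' with S'(0) = 1, then c is the μ-coefficient of S and S' = c*μ/(S - 1).
S_1 = c0/f = 1 + (48/11)*μ + (9144/605)*μ^2 + ...; c1 = 48/11.
S_2 = c1*μ/(S_1 - 1) = 1 + (-381/110)*μ + (-27/100)*μ^2 + ...; c2 = -381/110.
S_3 = c2*μ/(S_2 - 1) = 1 + (-99/1270)*μ + (61479/806450)*μ^2 + ...; c3 = -99/1270.
S_4 = c3*μ/(S_3 - 1) = 1 + (621/635)*μ + ...; c4 = 621/635.

The regular C-fraction coefficients are [11/24, 48/11, -381/110, -99/1270, 621/635].


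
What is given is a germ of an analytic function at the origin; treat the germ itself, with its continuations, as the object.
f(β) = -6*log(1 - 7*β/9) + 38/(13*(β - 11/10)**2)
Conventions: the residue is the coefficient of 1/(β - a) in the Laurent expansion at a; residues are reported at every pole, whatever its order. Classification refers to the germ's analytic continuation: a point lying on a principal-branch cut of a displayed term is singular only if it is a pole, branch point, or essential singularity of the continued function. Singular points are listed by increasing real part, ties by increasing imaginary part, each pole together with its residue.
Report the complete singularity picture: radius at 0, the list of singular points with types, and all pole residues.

Radius of convergence at 0: 11/10.
At 11/10: a pole of order 2; residue 0.
At 9/7: a logarithmic branch point.

Denominator factor (β - 11/10)^2: pole of order 2 at 11/10, modulus 11/10.
Branch term (-6)*log(1 - β/(9/7)): its argument vanishes at β = 9/7, a logarithmic branch point, modulus 9/7.
The radius of convergence is the smallest modulus among the singular points: 11/10.
The branch term is analytic at 11/10 and contributes nothing to the residue; only the rational part matters.
At the order-2 pole 11/10 set g(β) = (β - (11/10))^2*(rational part) = 38/13.
Order-2 pole: residue = g'(a); g'(11/10) = 0, so the residue is 0.
List the singular points by increasing real part (a conjugate pair: the negative imaginary part first).


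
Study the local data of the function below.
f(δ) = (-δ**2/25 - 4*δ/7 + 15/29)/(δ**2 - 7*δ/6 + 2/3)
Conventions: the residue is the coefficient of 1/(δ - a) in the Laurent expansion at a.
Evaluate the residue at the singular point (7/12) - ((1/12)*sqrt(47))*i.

The residue is (-649/2100) + ((9571/408900)*sqrt(47))*i.

The factor δ**2 - 7*δ/6 + 2/3 splits as (δ - a)(δ - a') with a = (7/12) - ((1/12)*sqrt(47))*i, a' = (7/12) + ((1/12)*sqrt(47))*i. At the order-1 pole a set g(δ) = (δ - a)*f(δ) = [-δ**2/25 - 4*δ/7 + 15/29] / (δ - a').
Simple pole: residue = g(a) at a = (7/12) - ((1/12)*sqrt(47))*i, which is (-649/2100) + ((9571/408900)*sqrt(47))*i.


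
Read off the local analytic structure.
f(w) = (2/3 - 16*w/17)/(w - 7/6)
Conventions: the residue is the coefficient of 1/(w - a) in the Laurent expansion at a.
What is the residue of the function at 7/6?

The residue is -22/51.

At the order-1 pole 7/6 set g(w) = (w - (7/6))*f(w) = 2/3 - 16*w/17.
Simple pole: residue = g(a) at a = 7/6, which is -22/51.


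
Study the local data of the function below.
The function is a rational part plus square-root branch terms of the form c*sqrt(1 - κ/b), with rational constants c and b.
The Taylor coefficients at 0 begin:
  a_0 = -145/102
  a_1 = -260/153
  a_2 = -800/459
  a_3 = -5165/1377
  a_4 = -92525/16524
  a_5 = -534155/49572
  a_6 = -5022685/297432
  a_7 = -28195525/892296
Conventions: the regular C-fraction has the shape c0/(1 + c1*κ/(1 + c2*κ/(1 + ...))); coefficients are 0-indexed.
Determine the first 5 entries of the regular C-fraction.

Taylor coefficients (read off): a_0 = -145/102, a_1 = -260/153, a_2 = -800/459, a_3 = -5165/1377, a_4 = -92525/16524.
c0 = a_0 = -145/102. Peel one level at a time: if S = 1 + c*κ/S' with S'(0) = 1, then c is the κ-coefficient of S and S' = c*κ/(S - 1).
S_1 = c0/f = 1 + (-104/87)*κ + (512/2523)*κ^2 + ...; c1 = -104/87.
S_2 = c1*κ/(S_1 - 1) = 1 + (64/377)*κ + (-781/676)*κ^2 + ...; c2 = 64/377.
S_3 = c2*κ/(S_2 - 1) = 1 + (22649/3328)*κ + (2976009/65536)*κ^2 + ...; c3 = 22649/3328.
S_4 = c3*κ/(S_3 - 1) = 1 + (-1334073/199936)*κ + ...; c4 = -1334073/199936.

The regular C-fraction coefficients are [-145/102, -104/87, 64/377, 22649/3328, -1334073/199936].


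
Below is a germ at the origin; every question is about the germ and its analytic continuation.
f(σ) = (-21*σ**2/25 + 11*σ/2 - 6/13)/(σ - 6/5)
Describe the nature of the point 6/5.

The denominator factor σ - 6/5 vanishes at 6/5 and appears to the power 1; the numerator there equals 40047/8125, nonzero, and no other factor vanishes.
Hence a pole whose order is the multiplicity, 1.

The point is a pole of order 1.


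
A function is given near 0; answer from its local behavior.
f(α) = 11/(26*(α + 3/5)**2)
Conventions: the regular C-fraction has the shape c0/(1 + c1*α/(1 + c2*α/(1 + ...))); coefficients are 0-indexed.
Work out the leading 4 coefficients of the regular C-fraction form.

The regular C-fraction coefficients are [275/234, 10/3, -5/6, 5/6].

Taylor coefficients (expand at 0): a_0 = 275/234, a_1 = -1375/351, a_2 = 6875/702, a_3 = -68750/3159.
c0 = a_0 = 275/234. Peel one level at a time: if S = 1 + c*α/S' with S'(0) = 1, then c is the α-coefficient of S and S' = c*α/(S - 1).
S_1 = c0/f = 1 + (10/3)*α + (25/9)*α^2 + ...; c1 = 10/3.
S_2 = c1*α/(S_1 - 1) = 1 + (-5/6)*α + (25/36)*α^2 + ...; c2 = -5/6.
S_3 = c2*α/(S_2 - 1) = 1 + (5/6)*α + ...; c3 = 5/6.


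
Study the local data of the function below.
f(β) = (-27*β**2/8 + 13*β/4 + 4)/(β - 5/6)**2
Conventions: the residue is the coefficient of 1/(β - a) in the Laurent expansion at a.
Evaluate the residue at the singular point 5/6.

At the order-2 pole 5/6 set g(β) = (β - (5/6))^2*f(β) = -27*β**2/8 + 13*β/4 + 4.
Order-2 pole: residue = g'(a); g'(5/6) = -19/8, so the residue is -19/8.

The residue is -19/8.


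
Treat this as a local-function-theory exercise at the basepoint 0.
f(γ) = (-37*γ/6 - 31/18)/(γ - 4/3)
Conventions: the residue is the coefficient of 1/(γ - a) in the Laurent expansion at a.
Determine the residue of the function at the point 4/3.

At the order-1 pole 4/3 set g(γ) = (γ - (4/3))*f(γ) = -37*γ/6 - 31/18.
Simple pole: residue = g(a) at a = 4/3, which is -179/18.

The residue is -179/18.


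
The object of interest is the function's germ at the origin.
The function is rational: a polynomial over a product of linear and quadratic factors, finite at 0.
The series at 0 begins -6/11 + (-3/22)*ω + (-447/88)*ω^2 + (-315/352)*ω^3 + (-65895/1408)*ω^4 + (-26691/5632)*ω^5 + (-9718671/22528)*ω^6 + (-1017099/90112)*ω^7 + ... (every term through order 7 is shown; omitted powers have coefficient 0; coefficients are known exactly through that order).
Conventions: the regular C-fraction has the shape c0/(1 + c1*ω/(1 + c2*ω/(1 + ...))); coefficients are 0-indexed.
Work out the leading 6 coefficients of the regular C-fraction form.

Taylor coefficients (read off): a_0 = -6/11, a_1 = -3/22, a_2 = -447/88, a_3 = -315/352, a_4 = -65895/1408, a_5 = -26691/5632.
c0 = a_0 = -6/11. Peel one level at a time: if S = 1 + c*ω/S' with S'(0) = 1, then c is the ω-coefficient of S and S' = c*ω/(S - 1).
S_1 = c0/f = 1 + (-1/4)*ω + (-37/4)*ω^2 + ...; c1 = -1/4.
S_2 = c1*ω/(S_1 - 1) = 1 + (-37)*ω + (1381)*ω^2 + ...; c2 = -37.
S_3 = c2*ω/(S_2 - 1) = 1 + (1381/37)*ω + (144/1369)*ω^2 + ...; c3 = 1381/37.
S_4 = c3*ω/(S_3 - 1) = 1 + (-144/51097)*ω + (-1728/1907161)*ω^2 + ...; c4 = -144/51097.
S_5 = c4*ω/(S_4 - 1) = 1 + (-444/1381)*ω + ...; c5 = -444/1381.

The regular C-fraction coefficients are [-6/11, -1/4, -37, 1381/37, -144/51097, -444/1381].


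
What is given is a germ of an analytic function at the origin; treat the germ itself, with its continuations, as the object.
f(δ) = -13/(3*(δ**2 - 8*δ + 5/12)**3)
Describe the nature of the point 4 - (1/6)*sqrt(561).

The point is a pole of order 3.

The denominator factor δ**2 - 8*δ + 5/12 vanishes at 4 - (1/6)*sqrt(561) and appears to the power 3; the numerator there equals -13/3, nonzero, and no other factor vanishes.
Hence a pole whose order is the multiplicity, 3.


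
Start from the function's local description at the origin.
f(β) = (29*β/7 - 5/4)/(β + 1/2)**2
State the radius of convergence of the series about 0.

The radius of convergence is 1/2.

Denominator factor (β + 1/2)^2: pole of order 2 at -1/2, modulus 1/2.
The radius of convergence is the smallest modulus among the singular points: 1/2.


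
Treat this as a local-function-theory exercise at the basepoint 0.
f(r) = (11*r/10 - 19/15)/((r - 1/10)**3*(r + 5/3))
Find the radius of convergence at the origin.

The radius of convergence is 1/10.

Denominator factor (r + 5/3): pole of order 1 at -5/3, modulus 5/3.
Denominator factor (r - 1/10)^3: pole of order 3 at 1/10, modulus 1/10.
The radius of convergence is the smallest modulus among the singular points: 1/10.


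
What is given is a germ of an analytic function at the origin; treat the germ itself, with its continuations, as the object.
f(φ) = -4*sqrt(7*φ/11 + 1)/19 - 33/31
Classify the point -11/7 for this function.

The point is an algebraic (square-root) branch point.

The term (-4/19)*sqrt(1 - φ/(-11/7)) has argument 1 - -11/7/(-11/7) = 0 at -11/7: a square-root (algebraic, two-sheeted) branch point; the remaining terms are analytic or single-valued there.


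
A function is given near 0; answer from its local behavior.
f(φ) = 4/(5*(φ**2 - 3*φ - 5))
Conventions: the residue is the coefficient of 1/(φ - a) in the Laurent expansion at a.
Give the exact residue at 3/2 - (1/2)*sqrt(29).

The residue is -(4/145)*sqrt(29).

The factor φ**2 - 3*φ - 5 splits as (φ - a)(φ - a') with a = 3/2 - (1/2)*sqrt(29), a' = 3/2 + (1/2)*sqrt(29). At the order-1 pole a set g(φ) = (φ - a)*f(φ) = [4/5] / (φ - a').
Simple pole: residue = g(a) at a = 3/2 - (1/2)*sqrt(29), which is -(4/145)*sqrt(29).


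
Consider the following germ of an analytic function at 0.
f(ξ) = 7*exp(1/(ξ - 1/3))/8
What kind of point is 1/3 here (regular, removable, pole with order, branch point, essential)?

The exponent 1/(ξ - (1/3)) has a pole at 1/3, so exp(1/(ξ - (1/3))) takes every nonzero value near it: an essential singularity (not a pole of any order).

The point is an essential singularity.


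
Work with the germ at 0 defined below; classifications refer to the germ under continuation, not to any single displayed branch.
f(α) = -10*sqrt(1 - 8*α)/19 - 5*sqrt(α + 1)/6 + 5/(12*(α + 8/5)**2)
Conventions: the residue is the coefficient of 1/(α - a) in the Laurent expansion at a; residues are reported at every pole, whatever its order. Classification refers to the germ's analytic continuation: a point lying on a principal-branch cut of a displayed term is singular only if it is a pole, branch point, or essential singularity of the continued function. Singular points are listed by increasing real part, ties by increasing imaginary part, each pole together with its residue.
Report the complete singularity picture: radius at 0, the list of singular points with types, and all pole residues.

Radius of convergence at 0: 1/8.
At -8/5: a pole of order 2; residue 0.
At -1: an algebraic (square-root) branch point.
At 1/8: an algebraic (square-root) branch point.

Denominator factor (α + 8/5)^2: pole of order 2 at -8/5, modulus 8/5.
Branch term (-10/19)*sqrt(1 - α/(1/8)): its argument vanishes at α = 1/8, a square-root branch point, modulus 1/8.
Branch term (-5/6)*sqrt(1 - α/(-1)): its argument vanishes at α = -1, a square-root branch point, modulus 1.
The radius of convergence is the smallest modulus among the singular points: 1/8.
The branch terms are analytic at -8/5 and contribute nothing to the residue; only the rational part matters.
At the order-2 pole -8/5 set g(α) = (α - (-8/5))^2*(rational part) = 5/12.
Order-2 pole: residue = g'(a); g'(-8/5) = 0, so the residue is 0.
List the singular points by increasing real part (a conjugate pair: the negative imaginary part first).


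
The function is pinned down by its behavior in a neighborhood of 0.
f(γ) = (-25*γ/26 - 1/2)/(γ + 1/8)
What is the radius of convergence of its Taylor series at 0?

The radius of convergence is 1/8.

Denominator factor (γ + 1/8): pole of order 1 at -1/8, modulus 1/8.
The radius of convergence is the smallest modulus among the singular points: 1/8.
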